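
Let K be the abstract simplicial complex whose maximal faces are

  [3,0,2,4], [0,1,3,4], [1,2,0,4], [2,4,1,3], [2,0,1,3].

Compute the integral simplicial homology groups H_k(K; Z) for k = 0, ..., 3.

H_0 = Z,  H_1 = 0,  H_2 = 0,  H_3 = Z.

We work with the vertex ordering 0 < 1 < 2 < 3 < 4. The simplices of K, each written with vertices in increasing order, are:

  0-simplices (5): [0], [1], [2], [3], [4]
  1-simplices (10): [0,1], [0,2], [0,3], [0,4], [1,2], [1,3], [1,4], [2,3], [2,4], [3,4]
  2-simplices (10): [0,1,2], [0,1,3], [0,1,4], [0,2,3], [0,2,4], [0,3,4], [1,2,3], [1,2,4], [1,3,4], [2,3,4]
  3-simplices (5): [0,1,2,3], [0,1,2,4], [0,1,3,4], [0,2,3,4], [1,2,3,4]

Hence C_0 ≅ Z^5, C_1 ≅ Z^10, C_2 ≅ Z^10, C_3 ≅ Z^5.

Boundary ∂_1: C_1 → C_0 sends each edge [p,q] (with p < q) to q − p.
The 5×10 boundary matrix has rank 4 and Smith normal form diag(1,1,1,1).

The boundary map ∂_2: C_2 → C_1 sends each 2-simplex [p,q,r] to [q,r] − [p,r] + [p,q]. For instance
  ∂[0,1,2] = [1,2] − [0,2] + [0,1],
  ∂[0,2,3] = [2,3] − [0,3] + [0,2].
The resulting 10×10 matrix has rank 6, and its Smith normal form has invariant factors (1,1,1,1,1,1).

The boundary map ∂_3: C_3 → C_2 sends each 3-simplex σ to the alternating sum Σ_i (−1)^i (σ with its i-th vertex removed). For instance
  ∂[0,1,2,4] = [1,2,4] − [0,2,4] + [0,1,4] − [0,1,2],
  ∂[1,2,3,4] = [2,3,4] − [1,3,4] + [1,2,4] − [1,2,3].
The 10×5 boundary matrix has rank 4 and Smith normal form diag(1,1,1,1).

Now H_k = ker ∂_k / im ∂_{k+1}, so:

  H_0: rank C_0 − rank ∂_1 = 5 − 4 = 1, and the invariant factors of ∂_1 are all 1, so H_0 ≅ Z.
  H_1: rank ker ∂_1 − rank ∂_2 = (10 − 4) − 6 = 0, and the invariant factors of ∂_2 are all 1, so H_1 ≅ 0.
  H_2: rank ker ∂_2 − rank ∂_3 = (10 − 6) − 4 = 0, and the invariant factors of ∂_3 are all 1, so H_2 ≅ 0.
  H_3: rank ker ∂_3 − rank ∂_4 = (5 − 4) − 0 = 1, and there is no ∂_4, so H_3 ≅ Z.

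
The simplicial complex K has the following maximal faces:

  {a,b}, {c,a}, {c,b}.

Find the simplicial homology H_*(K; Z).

H_0 ≅ Z,  H_1 ≅ Z.

Take the total order a < b < c on the vertex set. Then K (dimension 1) consists of the simplices:

  0-simplices (3): a, b, c
  1-simplices (3): ab, ac, bc

giving chain groups C_0 ≅ Z^3, C_1 ≅ Z^3.

∂_1: C_1 → C_0 sends each edge [p,q] (with p < q) to q − p. For instance
  ∂ac = c − a.
The 3×3 boundary matrix has rank 2 and Smith normal form diag(1,1).

Reading off H_k = ker ∂_k / im ∂_{k+1}:

  H_0: rank C_0 − rank ∂_1 = 3 − 2 = 1, and the invariant factors of ∂_1 are all 1, so H_0 = Z.
  H_1: rank ker ∂_1 − rank ∂_2 = (3 − 2) − 0 = 1, and there is no ∂_2, so H_1 = Z.

As a check, the Euler characteristic is 3 − 3 = 0, which agrees with 1 − 1 = 0.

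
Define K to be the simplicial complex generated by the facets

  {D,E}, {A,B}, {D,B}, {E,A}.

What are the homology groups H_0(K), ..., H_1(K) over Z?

H_0 = Z,  H_1 = Z.

Take the total order A < B < D < E on the vertex set. Then K (dimension 1) consists of the simplices:

  0-simplices (4): A, B, D, E
  1-simplices (4): AB, AE, BD, DE

Hence C_0 ≅ Z^4, C_1 ≅ Z^4.

Boundary ∂_1: C_1 → C_0 sends each edge [p,q] (with p < q) to q − p.
The resulting 4×4 matrix has rank 3, and its Smith normal form has invariant factors (1,1,1).

Now H_k = ker ∂_k / im ∂_{k+1}, so:

  H_0: rank C_0 − rank ∂_1 = 4 − 3 = 1, and the invariant factors of ∂_1 are all 1, so H_0 = Z.
  H_1: rank ker ∂_1 − rank ∂_2 = (4 − 3) − 0 = 1, and there is no ∂_2, so H_1 = Z.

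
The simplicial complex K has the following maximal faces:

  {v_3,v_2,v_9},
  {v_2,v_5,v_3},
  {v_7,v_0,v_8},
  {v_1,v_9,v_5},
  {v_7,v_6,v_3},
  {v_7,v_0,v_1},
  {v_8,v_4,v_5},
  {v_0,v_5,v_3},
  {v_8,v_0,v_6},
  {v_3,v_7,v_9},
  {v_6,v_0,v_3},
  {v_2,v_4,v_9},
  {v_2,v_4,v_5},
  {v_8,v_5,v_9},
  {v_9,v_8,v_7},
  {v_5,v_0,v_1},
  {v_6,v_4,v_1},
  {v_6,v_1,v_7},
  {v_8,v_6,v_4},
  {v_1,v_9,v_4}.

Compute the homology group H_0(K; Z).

H_0 = Z.

We work with the vertex ordering v_0 < v_1 < v_2 < v_3 < v_4 < v_5 < v_6 < v_7 < v_8 < v_9. The simplices of K, each written with vertices in increasing order, are:

  0-simplices (10): [v_0], [v_1], [v_2], [v_3], [v_4], [v_5], [v_6], [v_7], [v_8], [v_9]
  1-simplices (30): (30 of them)
  2-simplices (20): (20 of them)

so the chain groups are C_0 ≅ Z^10, C_1 ≅ Z^30, C_2 ≅ Z^20.

The boundary map ∂_1: C_1 → C_0 maps an edge to its endpoints' difference, ∂[p,q] = q − p.
As a 10×30 matrix over Z this has rank 9, with invariant factors (1,1,1,1,1,1,1,1,1).

The boundary map ∂_2: C_2 → C_1 maps a triangle to the signed sum of its edges. For instance
  ∂[v_4,v_5,v_8] = [v_5,v_8] − [v_4,v_8] + [v_4,v_5],
  ∂[v_1,v_6,v_7] = [v_6,v_7] − [v_1,v_7] + [v_1,v_6].
The resulting 30×20 matrix has rank 20, and its Smith normal form has invariant factors (1,1,1,1,1,1,1,1,1,1,1,1,1,1,1,1,1,1,1,2).

Computing H_k = (kernel of ∂_k) / (image of ∂_{k+1}):

  H_0: rank C_0 − rank ∂_1 = 10 − 9 = 1, and the invariant factors of ∂_1 are all 1, so H_0 ≅ Z.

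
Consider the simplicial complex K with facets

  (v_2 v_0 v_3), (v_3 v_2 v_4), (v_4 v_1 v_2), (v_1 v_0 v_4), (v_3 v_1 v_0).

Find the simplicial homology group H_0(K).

H_0 ≅ Z.

We work with the vertex ordering v_0 < v_1 < v_2 < v_3 < v_4. The simplices of K, each written with vertices in increasing order, are:

  0-simplices (5): [v_0], [v_1], [v_2], [v_3], [v_4]
  1-simplices (10): [v_0,v_1], [v_0,v_2], [v_0,v_3], [v_0,v_4], [v_1,v_2], [v_1,v_3], [v_1,v_4], [v_2,v_3], [v_2,v_4], [v_3,v_4]
  2-simplices (5): [v_0,v_1,v_3], [v_0,v_1,v_4], [v_0,v_2,v_3], [v_1,v_2,v_4], [v_2,v_3,v_4]

giving chain groups C_0 ≅ Z^5, C_1 ≅ Z^10, C_2 ≅ Z^5.

Boundary ∂_1: C_1 → C_0 maps an edge to its endpoints' difference, ∂[p,q] = q − p. For instance
  ∂[v_0,v_1] = [v_1] − [v_0].
The resulting 5×10 matrix has rank 4, and its Smith normal form has invariant factors (1,1,1,1).

The boundary map ∂_2: C_2 → C_1 maps a triangle to the signed sum of its edges. For instance
  ∂[v_2,v_3,v_4] = [v_3,v_4] − [v_2,v_4] + [v_2,v_3],
  ∂[v_0,v_1,v_3] = [v_1,v_3] − [v_0,v_3] + [v_0,v_1].
As a 10×5 matrix over Z this has rank 5, with invariant factors (1,1,1,1,1).

Now H_k = ker ∂_k / im ∂_{k+1}, so:

  H_0: rank C_0 − rank ∂_1 = 5 − 4 = 1, and the invariant factors of ∂_1 are all 1, so H_0 ≅ Z.

(K is a triangulation of the Möbius band.)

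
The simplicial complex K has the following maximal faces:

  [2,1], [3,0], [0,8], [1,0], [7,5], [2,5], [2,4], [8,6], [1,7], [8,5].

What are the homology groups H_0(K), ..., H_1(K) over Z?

H_0 = Z,  H_1 = Z^2.

We work with the vertex ordering 0 < 1 < 2 < 3 < 4 < 5 < 6 < 7 < 8. The simplices of K, each written with vertices in increasing order, are:

  0-simplices (9): [0], [1], [2], [3], [4], [5], [6], [7], [8]
  1-simplices (10): [0,1], [0,3], [0,8], [1,2], [1,7], [2,4], [2,5], [5,7], [5,8], [6,8]

so the chain groups are C_0 ≅ Z^9, C_1 ≅ Z^10.

Boundary ∂_1: C_1 → C_0 is given by ∂[p,q] = [q] − [p].
As a 9×10 matrix over Z this has rank 8, with invariant factors (1,1,1,1,1,1,1,1).

Now H_k = ker ∂_k / im ∂_{k+1}, so:

  H_0: rank C_0 − rank ∂_1 = 9 − 8 = 1, and the invariant factors of ∂_1 are all 1, so H_0 ≅ Z.
  H_1: rank ker ∂_1 − rank ∂_2 = (10 − 8) − 0 = 2, and there is no ∂_2, so H_1 ≅ Z^2.

As a check, the Euler characteristic is 9 − 10 = -1, which agrees with 1 − 2 = -1.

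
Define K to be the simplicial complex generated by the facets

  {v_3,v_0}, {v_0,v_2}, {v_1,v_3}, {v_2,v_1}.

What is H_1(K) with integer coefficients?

Take the total order v_0 < v_1 < v_2 < v_3 on the vertex set. Then K (dimension 1) consists of the simplices:

  0-simplices (4): [v_0], [v_1], [v_2], [v_3]
  1-simplices (4): [v_0,v_2], [v_0,v_3], [v_1,v_2], [v_1,v_3]

Hence C_0 ≅ Z^4, C_1 ≅ Z^4.

Boundary ∂_1: C_1 → C_0 maps an edge to its endpoints' difference, ∂[p,q] = q − p. For instance
  ∂[v_0,v_2] = [v_2] − [v_0].
The resulting 4×4 matrix has rank 3, and its Smith normal form has invariant factors (1,1,1).

Computing H_k = (kernel of ∂_k) / (image of ∂_{k+1}):

  H_1: rank ker ∂_1 − rank ∂_2 = (4 − 3) − 0 = 1, and there is no ∂_2, so H_1 ≅ Z.

(K is a triangulation of the circle S^1.)

H_1 ≅ Z.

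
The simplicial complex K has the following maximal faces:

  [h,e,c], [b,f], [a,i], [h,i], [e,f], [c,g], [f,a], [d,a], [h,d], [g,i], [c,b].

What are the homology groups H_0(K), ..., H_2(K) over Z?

H_0 ≅ Z,  H_1 ≅ Z^4,  H_2 = 0.

Fix the vertex order a < b < c < d < e < f < g < h < i and write every simplex with vertices in increasing order. Then dim K = 2 and the simplices of K are:

  0-simplices (9): a, b, c, d, e, f, g, h, i
  1-simplices (13): ad, af, ai, bc, bf, ce, cg, ch, dh, ef, eh, gi, hi
  2-simplices (1): ceh

Hence C_0 ≅ Z^9, C_1 ≅ Z^13, C_2 ≅ Z^1.

The boundary map ∂_1: C_1 → C_0 is given by ∂[p,q] = [q] − [p]. For instance
  ∂cg = g − c.
The 9×13 boundary matrix has rank 8 and Smith normal form diag(1,1,1,1,1,1,1,1).

Boundary ∂_2: C_2 → C_1 acts by ∂[p,q,r] = [q,r] − [p,r] + [p,q]. For instance
  ∂ceh = eh − ch + ce.
As a 13×1 matrix over Z this has rank 1, with invariant factors (1).

Reading off H_k = ker ∂_k / im ∂_{k+1}:

  H_0: rank C_0 − rank ∂_1 = 9 − 8 = 1, and the invariant factors of ∂_1 are all 1, so H_0 = Z.
  H_1: rank ker ∂_1 − rank ∂_2 = (13 − 8) − 1 = 4, and the invariant factors of ∂_2 are all 1, so H_1 = Z^4.
  H_2: rank ker ∂_2 − rank ∂_3 = (1 − 1) − 0 = 0, and there is no ∂_3, so H_2 = 0.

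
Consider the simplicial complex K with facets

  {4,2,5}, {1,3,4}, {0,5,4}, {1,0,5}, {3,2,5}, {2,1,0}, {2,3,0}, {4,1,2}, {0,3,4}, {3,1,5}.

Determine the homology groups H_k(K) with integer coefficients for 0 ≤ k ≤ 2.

Order the vertices as 0 < 1 < 2 < 3 < 4 < 5. Listing each simplex with vertices in this order, K has dimension 2 with simplices:

  0-simplices (6): [0], [1], [2], [3], [4], [5]
  1-simplices (15): [0,1], [0,2], [0,3], [0,4], [0,5], [1,2], [1,3], [1,4], [1,5], [2,3], [2,4], [2,5], [3,4], [3,5], [4,5]
  2-simplices (10): [0,1,2], [0,1,5], [0,2,3], [0,3,4], [0,4,5], [1,2,4], [1,3,4], [1,3,5], [2,3,5], [2,4,5]

Hence C_0 ≅ Z^6, C_1 ≅ Z^15, C_2 ≅ Z^10.

Boundary ∂_1: C_1 → C_0 sends each edge [p,q] (with p < q) to q − p. For instance
  ∂[1,5] = [5] − [1].
As a 6×15 matrix over Z this has rank 5, with invariant factors (1,1,1,1,1).

Boundary ∂_2: C_2 → C_1 sends each 2-simplex [p,q,r] to [q,r] − [p,r] + [p,q]. For instance
  ∂[0,1,2] = [1,2] − [0,2] + [0,1],
  ∂[0,2,3] = [2,3] − [0,3] + [0,2].
As a 15×10 matrix over Z this has rank 10, with invariant factors (1,1,1,1,1,1,1,1,1,2).

Now H_k = ker ∂_k / im ∂_{k+1}, so:

  H_0: rank C_0 − rank ∂_1 = 6 − 5 = 1, and the invariant factors of ∂_1 are all 1, so H_0 ≅ Z.
  H_1: rank ker ∂_1 − rank ∂_2 = (15 − 5) − 10 = 0, and ∂_2 has invariant factor 2 > 1, so H_1 ≅ Z/2.
  H_2: rank ker ∂_2 − rank ∂_3 = (10 − 10) − 0 = 0, and there is no ∂_3, so H_2 ≅ 0.

As a check, the Euler characteristic is 6 − 15 + 10 = 1, which agrees with 1 − 0 + 0 = 1.
(K is a triangulation of the real projective plane RP^2.)

H_0 = Z,  H_1 = Z/2,  H_2 = 0.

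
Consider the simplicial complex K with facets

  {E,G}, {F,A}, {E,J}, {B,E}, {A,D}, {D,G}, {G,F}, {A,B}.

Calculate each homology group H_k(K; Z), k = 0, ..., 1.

H_0 ≅ Z,  H_1 ≅ Z^2.

Order the vertices as A < B < D < E < F < G < J. Listing each simplex with vertices in this order, K has dimension 1 with simplices:

  0-simplices (7): A, B, D, E, F, G, J
  1-simplices (8): AB, AD, AF, BE, DG, EG, EJ, FG

Hence C_0 ≅ Z^7, C_1 ≅ Z^8.

The boundary map ∂_1: C_1 → C_0 is given by ∂[p,q] = [q] − [p]. For instance
  ∂BE = E − B.
The 7×8 boundary matrix has rank 6 and Smith normal form diag(1,1,1,1,1,1).

From H_k ≅ ker(∂_k) / im(∂_{k+1}) we obtain:

  H_0: rank C_0 − rank ∂_1 = 7 − 6 = 1, and the invariant factors of ∂_1 are all 1, so H_0 ≅ Z.
  H_1: rank ker ∂_1 − rank ∂_2 = (8 − 6) − 0 = 2, and there is no ∂_2, so H_1 ≅ Z^2.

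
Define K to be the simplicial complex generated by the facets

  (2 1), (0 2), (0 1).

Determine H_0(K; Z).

H_0 ≅ Z.

Fix the vertex order 0 < 1 < 2 and write every simplex with vertices in increasing order. Then dim K = 1 and the simplices of K are:

  0-simplices (3): [0], [1], [2]
  1-simplices (3): [0,1], [0,2], [1,2]

giving chain groups C_0 ≅ Z^3, C_1 ≅ Z^3.

∂_1: C_1 → C_0 is given by ∂[p,q] = [q] − [p]. For instance
  ∂[1,2] = [2] − [1].
This gives a 3×3 integer matrix of rank 2; reducing to Smith normal form yields diagonal entries (1,1).

Now H_k = ker ∂_k / im ∂_{k+1}, so:

  H_0: rank C_0 − rank ∂_1 = 3 − 2 = 1, and the invariant factors of ∂_1 are all 1, so H_0 ≅ Z.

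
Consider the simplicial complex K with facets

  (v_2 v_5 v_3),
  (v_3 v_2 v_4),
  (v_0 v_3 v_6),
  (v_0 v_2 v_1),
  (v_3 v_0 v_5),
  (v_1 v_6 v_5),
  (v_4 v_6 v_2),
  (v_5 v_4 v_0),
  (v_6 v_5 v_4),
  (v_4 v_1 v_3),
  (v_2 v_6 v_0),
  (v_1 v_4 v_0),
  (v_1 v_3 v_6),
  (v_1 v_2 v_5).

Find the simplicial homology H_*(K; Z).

Take the total order v_0 < v_1 < v_2 < v_3 < v_4 < v_5 < v_6 on the vertex set. Then K (dimension 2) consists of the simplices:

  0-simplices (7): [v_0], [v_1], [v_2], [v_3], [v_4], [v_5], [v_6]
  1-simplices (21): (21 of them)
  2-simplices (14): (14 of them)

giving chain groups C_0 ≅ Z^7, C_1 ≅ Z^21, C_2 ≅ Z^14.

Boundary ∂_1: C_1 → C_0 sends each edge [p,q] (with p < q) to q − p.
The 7×21 boundary matrix has rank 6 and Smith normal form diag(1,1,1,1,1,1).

Boundary ∂_2: C_2 → C_1 maps a triangle to the signed sum of its edges. For instance
  ∂[v_0,v_3,v_5] = [v_3,v_5] − [v_0,v_5] + [v_0,v_3],
  ∂[v_0,v_3,v_6] = [v_3,v_6] − [v_0,v_6] + [v_0,v_3].
This gives a 21×14 integer matrix of rank 13; reducing to Smith normal form yields diagonal entries (1,1,1,1,1,1,1,1,1,1,1,1,1).

Reading off H_k = ker ∂_k / im ∂_{k+1}:

  H_0: rank C_0 − rank ∂_1 = 7 − 6 = 1, and the invariant factors of ∂_1 are all 1, so H_0 = Z.
  H_1: rank ker ∂_1 − rank ∂_2 = (21 − 6) − 13 = 2, and the invariant factors of ∂_2 are all 1, so H_1 = Z^2.
  H_2: rank ker ∂_2 − rank ∂_3 = (14 − 13) − 0 = 1, and there is no ∂_3, so H_2 = Z.

H_0 = Z,  H_1 = Z^2,  H_2 = Z.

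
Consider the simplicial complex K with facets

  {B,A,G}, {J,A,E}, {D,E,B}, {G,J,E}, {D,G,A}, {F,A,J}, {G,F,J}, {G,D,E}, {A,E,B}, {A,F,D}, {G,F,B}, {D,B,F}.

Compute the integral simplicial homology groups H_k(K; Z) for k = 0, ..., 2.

H_0 ≅ Z,  H_1 ≅ Z/2,  H_2 = 0.

K has 7 vertices, 18 edges, 12 triangles.
rank ∂_0 = 0, rank ∂_1 = 6 ⇒ b_0 = 7 − 0 − 6 = 1; all invariant factors of ∂_1 are 1 so no torsion. So H_0 ≅ Z.
rank ∂_1 = 6, rank ∂_2 = 12 ⇒ b_1 = 18 − 6 − 12 = 0; ∂_2 has invariant factor(s) [2] giving torsion. So H_1 ≅ Z/2.
rank ∂_2 = 12, rank ∂_3 = 0 ⇒ b_2 = 12 − 12 − 0 = 0. So H_2 ≅ 0.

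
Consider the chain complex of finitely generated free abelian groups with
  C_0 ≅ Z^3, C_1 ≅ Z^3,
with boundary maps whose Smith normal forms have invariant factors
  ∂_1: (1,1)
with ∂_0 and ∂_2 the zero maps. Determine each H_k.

H_0 = Z,  H_1 = Z.

H_0: b_0 = 3 − 0 − 2 = 1; torsion from ∂_1 factors > 1: none. So H_0 = Z.
H_1: b_1 = 3 − 2 − 0 = 1; torsion from ∂_2 factors > 1: none. So H_1 = Z.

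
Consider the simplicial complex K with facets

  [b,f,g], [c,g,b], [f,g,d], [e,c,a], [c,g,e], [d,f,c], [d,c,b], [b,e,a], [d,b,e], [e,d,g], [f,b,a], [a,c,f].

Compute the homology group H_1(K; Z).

K has 7 vertices, 18 edges, 12 triangles.
rank ∂_1 = 6, rank ∂_2 = 12 ⇒ b_1 = 18 − 6 − 12 = 0; ∂_2 has invariant factor(s) [2] giving torsion. So H_1 ≅ Z_2.

H_1 ≅ Z_2.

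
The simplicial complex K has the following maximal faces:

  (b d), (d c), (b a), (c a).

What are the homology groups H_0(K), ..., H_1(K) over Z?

Order the vertices as a < b < c < d. Listing each simplex with vertices in this order, K has dimension 1 with simplices:

  0-simplices (4): a, b, c, d
  1-simplices (4): ab, ac, bd, cd

so the chain groups are C_0 ≅ Z^4, C_1 ≅ Z^4.

∂_1: C_1 → C_0 maps an edge to its endpoints' difference, ∂[p,q] = q − p.
This gives a 4×4 integer matrix of rank 3; reducing to Smith normal form yields diagonal entries (1,1,1).

Reading off H_k = ker ∂_k / im ∂_{k+1}:

  H_0: rank C_0 − rank ∂_1 = 4 − 3 = 1, and the invariant factors of ∂_1 are all 1, so H_0 = Z.
  H_1: rank ker ∂_1 − rank ∂_2 = (4 − 3) − 0 = 1, and there is no ∂_2, so H_1 = Z.

As a check, the Euler characteristic is 4 − 4 = 0, which agrees with 1 − 1 = 0.

H_0 ≅ Z,  H_1 ≅ Z.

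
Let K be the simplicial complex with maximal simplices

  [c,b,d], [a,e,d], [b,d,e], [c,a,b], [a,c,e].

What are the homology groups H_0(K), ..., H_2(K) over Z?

H_0 ≅ Z,  H_1 ≅ Z,  H_2 = 0.

K has 5 vertices, 10 edges, 5 triangles.
rank ∂_0 = 0, rank ∂_1 = 4 ⇒ b_0 = 5 − 0 − 4 = 1; all invariant factors of ∂_1 are 1 so no torsion. So H_0 = Z.
rank ∂_1 = 4, rank ∂_2 = 5 ⇒ b_1 = 10 − 4 − 5 = 1; all invariant factors of ∂_2 are 1 so no torsion. So H_1 = Z.
rank ∂_2 = 5, rank ∂_3 = 0 ⇒ b_2 = 5 − 5 − 0 = 0. So H_2 = 0.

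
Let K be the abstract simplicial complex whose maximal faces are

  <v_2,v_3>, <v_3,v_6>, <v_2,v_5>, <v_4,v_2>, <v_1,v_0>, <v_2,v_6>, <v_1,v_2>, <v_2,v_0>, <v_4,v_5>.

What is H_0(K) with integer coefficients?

H_0 = Z.

Take the total order v_0 < v_1 < v_2 < v_3 < v_4 < v_5 < v_6 on the vertex set. Then K (dimension 1) consists of the simplices:

  0-simplices (7): [v_0], [v_1], [v_2], [v_3], [v_4], [v_5], [v_6]
  1-simplices (9): [v_0,v_1], [v_0,v_2], [v_1,v_2], [v_2,v_3], [v_2,v_4], [v_2,v_5], [v_2,v_6], [v_3,v_6], [v_4,v_5]

giving chain groups C_0 ≅ Z^7, C_1 ≅ Z^9.

∂_1: C_1 → C_0 is given by ∂[p,q] = [q] − [p].
The 7×9 boundary matrix has rank 6 and Smith normal form diag(1,1,1,1,1,1).

Reading off H_k = ker ∂_k / im ∂_{k+1}:

  H_0: rank C_0 − rank ∂_1 = 7 − 6 = 1, and the invariant factors of ∂_1 are all 1, so H_0 ≅ Z.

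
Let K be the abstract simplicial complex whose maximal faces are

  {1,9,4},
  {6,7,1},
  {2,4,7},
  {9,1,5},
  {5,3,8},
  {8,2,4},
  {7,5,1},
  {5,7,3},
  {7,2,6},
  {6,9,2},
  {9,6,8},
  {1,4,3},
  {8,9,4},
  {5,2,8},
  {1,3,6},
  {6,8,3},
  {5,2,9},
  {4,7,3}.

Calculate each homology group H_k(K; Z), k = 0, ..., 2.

H_0 ≅ Z,  H_1 ≅ Z ⊕ Z/2Z,  H_2 = 0.

Take the total order 1 < 2 < 3 < 4 < 5 < 6 < 7 < 8 < 9 on the vertex set. Then K (dimension 2) consists of the simplices:

  0-simplices (9): [1], [2], [3], [4], [5], [6], [7], [8], [9]
  1-simplices (27): (27 of them)
  2-simplices (18): [1,3,4], [1,3,6], [1,4,9], [1,5,7], [1,5,9], [1,6,7], [2,4,7], [2,4,8], [2,5,8], [2,5,9], [2,6,7], [2,6,9], [3,4,7], [3,5,7], [3,5,8], [3,6,8], [4,8,9], [6,8,9]

Hence C_0 ≅ Z^9, C_1 ≅ Z^27, C_2 ≅ Z^18.

Boundary ∂_1: C_1 → C_0 sends each edge [p,q] (with p < q) to q − p. For instance
  ∂[6,7] = [7] − [6].
This gives a 9×27 integer matrix of rank 8; reducing to Smith normal form yields diagonal entries (1,1,1,1,1,1,1,1).

∂_2: C_2 → C_1 sends each 2-simplex [p,q,r] to [q,r] − [p,r] + [p,q]. For instance
  ∂[1,3,6] = [3,6] − [1,6] + [1,3],
  ∂[1,5,7] = [5,7] − [1,7] + [1,5].
As a 27×18 matrix over Z this has rank 18, with invariant factors (1,1,1,1,1,1,1,1,1,1,1,1,1,1,1,1,1,2).

Computing H_k = (kernel of ∂_k) / (image of ∂_{k+1}):

  H_0: rank C_0 − rank ∂_1 = 9 − 8 = 1, and the invariant factors of ∂_1 are all 1, so H_0 ≅ Z.
  H_1: rank ker ∂_1 − rank ∂_2 = (27 − 8) − 18 = 1, and ∂_2 has invariant factor 2 > 1, so H_1 ≅ Z ⊕ Z/2Z.
  H_2: rank ker ∂_2 − rank ∂_3 = (18 − 18) − 0 = 0, and there is no ∂_3, so H_2 ≅ 0.

As a check, the Euler characteristic is 9 − 27 + 18 = 0, which agrees with 1 − 1 + 0 = 0.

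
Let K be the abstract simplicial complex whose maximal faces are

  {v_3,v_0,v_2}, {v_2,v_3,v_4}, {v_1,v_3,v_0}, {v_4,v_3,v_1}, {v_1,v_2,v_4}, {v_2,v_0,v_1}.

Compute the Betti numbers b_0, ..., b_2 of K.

b_0 = 1, b_1 = 0, b_2 = 1.

Fix the vertex order v_0 < v_1 < v_2 < v_3 < v_4 and write every simplex with vertices in increasing order. Then dim K = 2 and the simplices of K are:

  0-simplices (5): [v_0], [v_1], [v_2], [v_3], [v_4]
  1-simplices (9): [v_0,v_1], [v_0,v_2], [v_0,v_3], [v_1,v_2], [v_1,v_3], [v_1,v_4], [v_2,v_3], [v_2,v_4], [v_3,v_4]
  2-simplices (6): [v_0,v_1,v_2], [v_0,v_1,v_3], [v_0,v_2,v_3], [v_1,v_2,v_4], [v_1,v_3,v_4], [v_2,v_3,v_4]

Hence C_0 ≅ Z^5, C_1 ≅ Z^9, C_2 ≅ Z^6.

∂_1: C_1 → C_0 sends each edge [p,q] (with p < q) to q − p.
As a 5×9 matrix over Z this has rank 4, with invariant factors (1,1,1,1).

∂_2: C_2 → C_1 maps a triangle to the signed sum of its edges. For instance
  ∂[v_0,v_2,v_3] = [v_2,v_3] − [v_0,v_3] + [v_0,v_2],
  ∂[v_0,v_1,v_2] = [v_1,v_2] − [v_0,v_2] + [v_0,v_1].
The resulting 9×6 matrix has rank 5, and its Smith normal form has invariant factors (1,1,1,1,1).

Computing H_k = (kernel of ∂_k) / (image of ∂_{k+1}):

  H_0: rank C_0 − rank ∂_1 = 5 − 4 = 1, and the invariant factors of ∂_1 are all 1, so H_0 ≅ Z.
  H_1: rank ker ∂_1 − rank ∂_2 = (9 − 4) − 5 = 0, and the invariant factors of ∂_2 are all 1, so H_1 ≅ 0.
  H_2: rank ker ∂_2 − rank ∂_3 = (6 − 5) − 0 = 1, and there is no ∂_3, so H_2 ≅ Z.

Hence the Betti numbers are b_0 = 1, b_1 = 0, b_2 = 1.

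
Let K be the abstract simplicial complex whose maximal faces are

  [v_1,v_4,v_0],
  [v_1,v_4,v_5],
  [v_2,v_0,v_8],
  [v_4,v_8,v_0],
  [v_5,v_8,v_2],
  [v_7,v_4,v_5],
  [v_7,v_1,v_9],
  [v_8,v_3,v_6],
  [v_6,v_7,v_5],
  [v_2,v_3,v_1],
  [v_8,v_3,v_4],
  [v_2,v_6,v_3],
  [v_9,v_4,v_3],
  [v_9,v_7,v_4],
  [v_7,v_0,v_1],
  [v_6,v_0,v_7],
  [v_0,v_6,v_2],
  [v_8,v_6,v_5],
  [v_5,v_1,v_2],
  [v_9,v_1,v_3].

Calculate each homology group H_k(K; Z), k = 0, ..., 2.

H_0 ≅ Z,  H_1 ≅ Z ⊕ Z/2Z,  H_2 = 0.

We work with the vertex ordering v_0 < v_1 < v_2 < v_3 < v_4 < v_5 < v_6 < v_7 < v_8 < v_9. The simplices of K, each written with vertices in increasing order, are:

  0-simplices (10): [v_0], [v_1], [v_2], [v_3], [v_4], [v_5], [v_6], [v_7], [v_8], [v_9]
  1-simplices (30): (30 of them)
  2-simplices (20): (20 of them)

so the chain groups are C_0 ≅ Z^10, C_1 ≅ Z^30, C_2 ≅ Z^20.

∂_1: C_1 → C_0 is given by ∂[p,q] = [q] − [p]. For instance
  ∂[v_2,v_5] = [v_5] − [v_2].
The resulting 10×30 matrix has rank 9, and its Smith normal form has invariant factors (1,1,1,1,1,1,1,1,1).

Boundary ∂_2: C_2 → C_1 acts by ∂[p,q,r] = [q,r] − [p,r] + [p,q]. For instance
  ∂[v_2,v_5,v_8] = [v_5,v_8] − [v_2,v_8] + [v_2,v_5],
  ∂[v_0,v_2,v_6] = [v_2,v_6] − [v_0,v_6] + [v_0,v_2].
The 30×20 boundary matrix has rank 20 and Smith normal form diag(1,1,1,1,1,1,1,1,1,1,1,1,1,1,1,1,1,1,1,2).

Computing H_k = (kernel of ∂_k) / (image of ∂_{k+1}):

  H_0: rank C_0 − rank ∂_1 = 10 − 9 = 1, and the invariant factors of ∂_1 are all 1, so H_0 = Z.
  H_1: rank ker ∂_1 − rank ∂_2 = (30 − 9) − 20 = 1, and ∂_2 has invariant factor 2 > 1, so H_1 = Z ⊕ Z/2Z.
  H_2: rank ker ∂_2 − rank ∂_3 = (20 − 20) − 0 = 0, and there is no ∂_3, so H_2 = 0.

As a check, the Euler characteristic is 10 − 30 + 20 = 0, which agrees with 1 − 1 + 0 = 0.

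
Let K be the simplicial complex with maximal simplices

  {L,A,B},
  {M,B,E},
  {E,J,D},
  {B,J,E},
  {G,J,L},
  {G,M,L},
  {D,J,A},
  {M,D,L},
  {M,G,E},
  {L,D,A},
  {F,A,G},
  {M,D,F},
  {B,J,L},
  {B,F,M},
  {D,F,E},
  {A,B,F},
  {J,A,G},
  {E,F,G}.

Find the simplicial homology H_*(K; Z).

H_0 ≅ Z,  H_1 ≅ Z ⊕ Z/2,  H_2 = 0.

K has 9 vertices, 27 edges, 18 triangles.
rank ∂_0 = 0, rank ∂_1 = 8 ⇒ b_0 = 9 − 0 − 8 = 1; all invariant factors of ∂_1 are 1 so no torsion. So H_0 ≅ Z.
rank ∂_1 = 8, rank ∂_2 = 18 ⇒ b_1 = 27 − 8 − 18 = 1; ∂_2 has invariant factor(s) [2] giving torsion. So H_1 ≅ Z ⊕ Z/2.
rank ∂_2 = 18, rank ∂_3 = 0 ⇒ b_2 = 18 − 18 − 0 = 0. So H_2 ≅ 0.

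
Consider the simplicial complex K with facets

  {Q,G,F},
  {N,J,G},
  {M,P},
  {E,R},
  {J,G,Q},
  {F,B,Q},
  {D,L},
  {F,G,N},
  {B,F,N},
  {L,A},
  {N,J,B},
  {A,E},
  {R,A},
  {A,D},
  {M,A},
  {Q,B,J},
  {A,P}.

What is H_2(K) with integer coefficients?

Take the total order A < B < D < E < F < G < J < L < M < N < P < Q < R on the vertex set. Then K (dimension 2) consists of the simplices:

  0-simplices (13): A, B, D, E, F, G, J, L, M, N, P, Q, R
  1-simplices (21): AD, AE, AL, AM, AP, AR, BF, BJ, BN, BQ, DL, ER, FG, FN, FQ, GJ, GN, GQ, JN, JQ, MP
  2-simplices (8): BFN, BFQ, BJN, BJQ, FGN, FGQ, GJN, GJQ

Hence C_0 ≅ Z^13, C_1 ≅ Z^21, C_2 ≅ Z^8.

∂_1: C_1 → C_0 maps an edge to its endpoints' difference, ∂[p,q] = q − p. For instance
  ∂FN = N − F.
The resulting 13×21 matrix has rank 11, and its Smith normal form has invariant factors (1,1,1,1,1,1,1,1,1,1,1).

The boundary map ∂_2: C_2 → C_1 maps a triangle to the signed sum of its edges. For instance
  ∂BFQ = FQ − BQ + BF,
  ∂BJN = JN − BN + BJ.
The 21×8 boundary matrix has rank 7 and Smith normal form diag(1,1,1,1,1,1,1).

Now H_k = ker ∂_k / im ∂_{k+1}, so:

  H_2: rank ker ∂_2 − rank ∂_3 = (8 − 7) − 0 = 1, and there is no ∂_3, so H_2 ≅ Z.

(K is a triangulation of the disjoint union of the 2-sphere S^2 and a wedge of 3 circles.)

H_2 = Z.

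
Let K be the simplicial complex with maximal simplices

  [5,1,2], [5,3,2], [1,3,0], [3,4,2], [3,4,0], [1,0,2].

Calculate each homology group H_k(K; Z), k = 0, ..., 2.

H_0 = Z,  H_1 = Z,  H_2 = 0.

K has 6 vertices, 12 edges, 6 triangles.
rank ∂_0 = 0, rank ∂_1 = 5 ⇒ b_0 = 6 − 0 − 5 = 1; all invariant factors of ∂_1 are 1 so no torsion. So H_0 = Z.
rank ∂_1 = 5, rank ∂_2 = 6 ⇒ b_1 = 12 − 5 − 6 = 1; all invariant factors of ∂_2 are 1 so no torsion. So H_1 = Z.
rank ∂_2 = 6, rank ∂_3 = 0 ⇒ b_2 = 6 − 6 − 0 = 0. So H_2 = 0.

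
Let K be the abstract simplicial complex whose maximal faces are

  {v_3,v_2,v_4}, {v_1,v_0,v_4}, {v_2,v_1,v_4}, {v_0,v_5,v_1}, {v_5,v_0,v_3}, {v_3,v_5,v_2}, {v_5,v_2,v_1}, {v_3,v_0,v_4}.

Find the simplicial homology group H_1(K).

H_1 ≅ 0.

Take the total order v_0 < v_1 < v_2 < v_3 < v_4 < v_5 on the vertex set. Then K (dimension 2) consists of the simplices:

  0-simplices (6): [v_0], [v_1], [v_2], [v_3], [v_4], [v_5]
  1-simplices (12): [v_0,v_1], [v_0,v_3], [v_0,v_4], [v_0,v_5], [v_1,v_2], [v_1,v_4], [v_1,v_5], [v_2,v_3], [v_2,v_4], [v_2,v_5], [v_3,v_4], [v_3,v_5]
  2-simplices (8): [v_0,v_1,v_4], [v_0,v_1,v_5], [v_0,v_3,v_4], [v_0,v_3,v_5], [v_1,v_2,v_4], [v_1,v_2,v_5], [v_2,v_3,v_4], [v_2,v_3,v_5]

so the chain groups are C_0 ≅ Z^6, C_1 ≅ Z^12, C_2 ≅ Z^8.

∂_1: C_1 → C_0 sends each edge [p,q] (with p < q) to q − p.
The resulting 6×12 matrix has rank 5, and its Smith normal form has invariant factors (1,1,1,1,1).

Boundary ∂_2: C_2 → C_1 acts by ∂[p,q,r] = [q,r] − [p,r] + [p,q]. For instance
  ∂[v_0,v_3,v_4] = [v_3,v_4] − [v_0,v_4] + [v_0,v_3],
  ∂[v_2,v_3,v_4] = [v_3,v_4] − [v_2,v_4] + [v_2,v_3].
This gives a 12×8 integer matrix of rank 7; reducing to Smith normal form yields diagonal entries (1,1,1,1,1,1,1).

Now H_k = ker ∂_k / im ∂_{k+1}, so:

  H_1: rank ker ∂_1 − rank ∂_2 = (12 − 5) − 7 = 0, and the invariant factors of ∂_2 are all 1, so H_1 = 0.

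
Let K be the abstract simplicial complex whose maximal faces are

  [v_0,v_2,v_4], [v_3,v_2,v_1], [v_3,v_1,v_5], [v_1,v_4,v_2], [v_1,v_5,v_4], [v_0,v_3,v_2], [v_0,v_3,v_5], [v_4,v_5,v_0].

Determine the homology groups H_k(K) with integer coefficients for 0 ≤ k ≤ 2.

H_0 ≅ Z,  H_1 = 0,  H_2 ≅ Z.

Take the total order v_0 < v_1 < v_2 < v_3 < v_4 < v_5 on the vertex set. Then K (dimension 2) consists of the simplices:

  0-simplices (6): [v_0], [v_1], [v_2], [v_3], [v_4], [v_5]
  1-simplices (12): [v_0,v_2], [v_0,v_3], [v_0,v_4], [v_0,v_5], [v_1,v_2], [v_1,v_3], [v_1,v_4], [v_1,v_5], [v_2,v_3], [v_2,v_4], [v_3,v_5], [v_4,v_5]
  2-simplices (8): [v_0,v_2,v_3], [v_0,v_2,v_4], [v_0,v_3,v_5], [v_0,v_4,v_5], [v_1,v_2,v_3], [v_1,v_2,v_4], [v_1,v_3,v_5], [v_1,v_4,v_5]

so the chain groups are C_0 ≅ Z^6, C_1 ≅ Z^12, C_2 ≅ Z^8.

The boundary map ∂_1: C_1 → C_0 maps an edge to its endpoints' difference, ∂[p,q] = q − p. For instance
  ∂[v_3,v_5] = [v_5] − [v_3].
As a 6×12 matrix over Z this has rank 5, with invariant factors (1,1,1,1,1).

∂_2: C_2 → C_1 acts by ∂[p,q,r] = [q,r] − [p,r] + [p,q]. For instance
  ∂[v_1,v_3,v_5] = [v_3,v_5] − [v_1,v_5] + [v_1,v_3],
  ∂[v_1,v_4,v_5] = [v_4,v_5] − [v_1,v_5] + [v_1,v_4].
As a 12×8 matrix over Z this has rank 7, with invariant factors (1,1,1,1,1,1,1).

Computing H_k = (kernel of ∂_k) / (image of ∂_{k+1}):

  H_0: rank C_0 − rank ∂_1 = 6 − 5 = 1, and the invariant factors of ∂_1 are all 1, so H_0 = Z.
  H_1: rank ker ∂_1 − rank ∂_2 = (12 − 5) − 7 = 0, and the invariant factors of ∂_2 are all 1, so H_1 = 0.
  H_2: rank ker ∂_2 − rank ∂_3 = (8 − 7) − 0 = 1, and there is no ∂_3, so H_2 = Z.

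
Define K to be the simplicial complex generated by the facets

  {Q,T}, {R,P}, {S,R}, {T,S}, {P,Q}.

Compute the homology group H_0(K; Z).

H_0 ≅ Z.

Fix the vertex order P < Q < R < S < T and write every simplex with vertices in increasing order. Then dim K = 1 and the simplices of K are:

  0-simplices (5): P, Q, R, S, T
  1-simplices (5): PQ, PR, QT, RS, ST

giving chain groups C_0 ≅ Z^5, C_1 ≅ Z^5.

Boundary ∂_1: C_1 → C_0 sends each edge [p,q] (with p < q) to q − p.
As a 5×5 matrix over Z this has rank 4, with invariant factors (1,1,1,1).

Computing H_k = (kernel of ∂_k) / (image of ∂_{k+1}):

  H_0: rank C_0 − rank ∂_1 = 5 − 4 = 1, and the invariant factors of ∂_1 are all 1, so H_0 ≅ Z.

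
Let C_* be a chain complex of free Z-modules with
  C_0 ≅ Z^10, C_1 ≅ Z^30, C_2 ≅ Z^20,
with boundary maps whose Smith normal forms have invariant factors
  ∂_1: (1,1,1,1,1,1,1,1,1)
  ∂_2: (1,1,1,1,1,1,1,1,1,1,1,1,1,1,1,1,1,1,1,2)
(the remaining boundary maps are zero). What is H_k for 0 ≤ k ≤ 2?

H_0: b_0 = 10 − 0 − 9 = 1; torsion from ∂_1 factors > 1: none. So H_0 = Z.
H_1: b_1 = 30 − 9 − 20 = 1; torsion from ∂_2 factors > 1: [2]. So H_1 = Z ⊕ Z/2.
H_2: b_2 = 20 − 20 − 0 = 0; torsion from ∂_3 factors > 1: none. So H_2 = 0.

H_0 = Z,  H_1 = Z ⊕ Z/2,  H_2 = 0.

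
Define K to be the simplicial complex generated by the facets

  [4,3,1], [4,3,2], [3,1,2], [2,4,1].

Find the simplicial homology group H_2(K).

H_2 ≅ Z.

We work with the vertex ordering 1 < 2 < 3 < 4. The simplices of K, each written with vertices in increasing order, are:

  0-simplices (4): [1], [2], [3], [4]
  1-simplices (6): [1,2], [1,3], [1,4], [2,3], [2,4], [3,4]
  2-simplices (4): [1,2,3], [1,2,4], [1,3,4], [2,3,4]

giving chain groups C_0 ≅ Z^4, C_1 ≅ Z^6, C_2 ≅ Z^4.

The boundary map ∂_1: C_1 → C_0 is given by ∂[p,q] = [q] − [p].
The 4×6 boundary matrix has rank 3 and Smith normal form diag(1,1,1).

The boundary map ∂_2: C_2 → C_1 maps a triangle to the signed sum of its edges. For instance
  ∂[2,3,4] = [3,4] − [2,4] + [2,3],
  ∂[1,2,4] = [2,4] − [1,4] + [1,2].
The resulting 6×4 matrix has rank 3, and its Smith normal form has invariant factors (1,1,1).

Computing H_k = (kernel of ∂_k) / (image of ∂_{k+1}):

  H_2: rank ker ∂_2 − rank ∂_3 = (4 − 3) − 0 = 1, and there is no ∂_3, so H_2 = Z.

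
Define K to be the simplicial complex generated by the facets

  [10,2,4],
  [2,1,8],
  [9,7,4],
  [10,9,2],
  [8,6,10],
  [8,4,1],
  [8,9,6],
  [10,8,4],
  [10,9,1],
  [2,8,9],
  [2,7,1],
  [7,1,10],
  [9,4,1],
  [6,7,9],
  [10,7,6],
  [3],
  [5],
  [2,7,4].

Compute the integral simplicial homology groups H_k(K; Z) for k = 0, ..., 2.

H_0 = Z^3,  H_1 = Z^2,  H_2 = Z.

Take the total order 1 < 2 < 3 < 4 < 5 < 6 < 7 < 8 < 9 < 10 on the vertex set. Then K (dimension 2) consists of the simplices:

  0-simplices (10): [1], [2], [3], [4], [5], [6], [7], [8], [9], [10]
  1-simplices (24): (24 of them)
  2-simplices (16): [1,2,7], [1,2,8], [1,4,8], [1,4,9], [1,7,10], [1,9,10], [2,4,7], [2,4,10], [2,8,9], [2,9,10], [4,7,9], [4,8,10], [6,7,9], [6,7,10], [6,8,9], [6,8,10]

giving chain groups C_0 ≅ Z^10, C_1 ≅ Z^24, C_2 ≅ Z^16.

∂_1: C_1 → C_0 maps an edge to its endpoints' difference, ∂[p,q] = q − p. For instance
  ∂[8,9] = [9] − [8].
As a 10×24 matrix over Z this has rank 7, with invariant factors (1,1,1,1,1,1,1).

The boundary map ∂_2: C_2 → C_1 acts by ∂[p,q,r] = [q,r] − [p,r] + [p,q]. For instance
  ∂[1,4,8] = [4,8] − [1,8] + [1,4],
  ∂[6,8,10] = [8,10] − [6,10] + [6,8].
As a 24×16 matrix over Z this has rank 15, with invariant factors (1,1,1,1,1,1,1,1,1,1,1,1,1,1,1).

From H_k ≅ ker(∂_k) / im(∂_{k+1}) we obtain:

  H_0: rank C_0 − rank ∂_1 = 10 − 7 = 3, and the invariant factors of ∂_1 are all 1, so H_0 = Z^3.
  H_1: rank ker ∂_1 − rank ∂_2 = (24 − 7) − 15 = 2, and the invariant factors of ∂_2 are all 1, so H_1 = Z^2.
  H_2: rank ker ∂_2 − rank ∂_3 = (16 − 15) − 0 = 1, and there is no ∂_3, so H_2 = Z.

As a check, the Euler characteristic is 10 − 24 + 16 = 2, which agrees with 3 − 2 + 1 = 2.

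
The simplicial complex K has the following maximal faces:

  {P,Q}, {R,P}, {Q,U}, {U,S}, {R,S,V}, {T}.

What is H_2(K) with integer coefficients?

H_2 = 0.

We work with the vertex ordering P < Q < R < S < T < U < V. The simplices of K, each written with vertices in increasing order, are:

  0-simplices (7): P, Q, R, S, T, U, V
  1-simplices (7): PQ, PR, QU, RS, RV, SU, SV
  2-simplices (1): RSV

Hence C_0 ≅ Z^7, C_1 ≅ Z^7, C_2 ≅ Z^1.

Boundary ∂_1: C_1 → C_0 sends each edge [p,q] (with p < q) to q − p.
This gives a 7×7 integer matrix of rank 5; reducing to Smith normal form yields diagonal entries (1,1,1,1,1).

∂_2: C_2 → C_1 maps a triangle to the signed sum of its edges. For instance
  ∂RSV = SV − RV + RS.
As a 7×1 matrix over Z this has rank 1, with invariant factors (1).

From H_k ≅ ker(∂_k) / im(∂_{k+1}) we obtain:

  H_2: rank ker ∂_2 − rank ∂_3 = (1 − 1) − 0 = 0, and there is no ∂_3, so H_2 = 0.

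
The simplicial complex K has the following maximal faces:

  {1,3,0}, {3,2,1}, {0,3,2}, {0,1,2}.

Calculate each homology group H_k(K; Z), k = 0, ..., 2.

Order the vertices as 0 < 1 < 2 < 3. Listing each simplex with vertices in this order, K has dimension 2 with simplices:

  0-simplices (4): [0], [1], [2], [3]
  1-simplices (6): [0,1], [0,2], [0,3], [1,2], [1,3], [2,3]
  2-simplices (4): [0,1,2], [0,1,3], [0,2,3], [1,2,3]

so the chain groups are C_0 ≅ Z^4, C_1 ≅ Z^6, C_2 ≅ Z^4.

The boundary map ∂_1: C_1 → C_0 sends each edge [p,q] (with p < q) to q − p.
As a 4×6 matrix over Z this has rank 3, with invariant factors (1,1,1).

∂_2: C_2 → C_1 maps a triangle to the signed sum of its edges. For instance
  ∂[0,2,3] = [2,3] − [0,3] + [0,2],
  ∂[1,2,3] = [2,3] − [1,3] + [1,2].
This gives a 6×4 integer matrix of rank 3; reducing to Smith normal form yields diagonal entries (1,1,1).

From H_k ≅ ker(∂_k) / im(∂_{k+1}) we obtain:

  H_0: rank C_0 − rank ∂_1 = 4 − 3 = 1, and the invariant factors of ∂_1 are all 1, so H_0 = Z.
  H_1: rank ker ∂_1 − rank ∂_2 = (6 − 3) − 3 = 0, and the invariant factors of ∂_2 are all 1, so H_1 = 0.
  H_2: rank ker ∂_2 − rank ∂_3 = (4 − 3) − 0 = 1, and there is no ∂_3, so H_2 = Z.

As a check, the Euler characteristic is 4 − 6 + 4 = 2, which agrees with 1 − 0 + 1 = 2.

H_0 ≅ Z,  H_1 = 0,  H_2 ≅ Z.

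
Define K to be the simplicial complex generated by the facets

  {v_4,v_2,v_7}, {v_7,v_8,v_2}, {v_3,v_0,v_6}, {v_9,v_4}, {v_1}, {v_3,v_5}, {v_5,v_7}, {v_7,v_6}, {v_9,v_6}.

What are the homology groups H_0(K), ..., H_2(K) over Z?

Fix the vertex order v_0 < v_1 < v_2 < v_3 < v_4 < v_5 < v_6 < v_7 < v_8 < v_9 and write every simplex with vertices in increasing order. Then dim K = 2 and the simplices of K are:

  0-simplices (10): [v_0], [v_1], [v_2], [v_3], [v_4], [v_5], [v_6], [v_7], [v_8], [v_9]
  1-simplices (13): [v_0,v_3], [v_0,v_6], [v_2,v_4], [v_2,v_7], [v_2,v_8], [v_3,v_5], [v_3,v_6], [v_4,v_7], [v_4,v_9], [v_5,v_7], [v_6,v_7], [v_6,v_9], [v_7,v_8]
  2-simplices (3): [v_0,v_3,v_6], [v_2,v_4,v_7], [v_2,v_7,v_8]

Hence C_0 ≅ Z^10, C_1 ≅ Z^13, C_2 ≅ Z^3.

Boundary ∂_1: C_1 → C_0 is given by ∂[p,q] = [q] − [p].
The 10×13 boundary matrix has rank 8 and Smith normal form diag(1,1,1,1,1,1,1,1).

Boundary ∂_2: C_2 → C_1 maps a triangle to the signed sum of its edges. For instance
  ∂[v_0,v_3,v_6] = [v_3,v_6] − [v_0,v_6] + [v_0,v_3],
  ∂[v_2,v_4,v_7] = [v_4,v_7] − [v_2,v_7] + [v_2,v_4].
The resulting 13×3 matrix has rank 3, and its Smith normal form has invariant factors (1,1,1).

Computing H_k = (kernel of ∂_k) / (image of ∂_{k+1}):

  H_0: rank C_0 − rank ∂_1 = 10 − 8 = 2, and the invariant factors of ∂_1 are all 1, so H_0 = Z^2.
  H_1: rank ker ∂_1 − rank ∂_2 = (13 − 8) − 3 = 2, and the invariant factors of ∂_2 are all 1, so H_1 = Z^2.
  H_2: rank ker ∂_2 − rank ∂_3 = (3 − 3) − 0 = 0, and there is no ∂_3, so H_2 = 0.

As a check, the Euler characteristic is 10 − 13 + 3 = 0, which agrees with 2 − 2 + 0 = 0.

H_0 ≅ Z^2,  H_1 ≅ Z^2,  H_2 = 0.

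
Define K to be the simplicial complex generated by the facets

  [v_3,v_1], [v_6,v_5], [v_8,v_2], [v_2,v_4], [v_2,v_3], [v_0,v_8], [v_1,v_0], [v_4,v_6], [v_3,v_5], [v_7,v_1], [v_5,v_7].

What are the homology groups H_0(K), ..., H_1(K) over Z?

H_0 = Z,  H_1 = Z^3.

Fix the vertex order v_0 < v_1 < v_2 < v_3 < v_4 < v_5 < v_6 < v_7 < v_8 and write every simplex with vertices in increasing order. Then dim K = 1 and the simplices of K are:

  0-simplices (9): [v_0], [v_1], [v_2], [v_3], [v_4], [v_5], [v_6], [v_7], [v_8]
  1-simplices (11): [v_0,v_1], [v_0,v_8], [v_1,v_3], [v_1,v_7], [v_2,v_3], [v_2,v_4], [v_2,v_8], [v_3,v_5], [v_4,v_6], [v_5,v_6], [v_5,v_7]

Hence C_0 ≅ Z^9, C_1 ≅ Z^11.

Boundary ∂_1: C_1 → C_0 maps an edge to its endpoints' difference, ∂[p,q] = q − p.
As a 9×11 matrix over Z this has rank 8, with invariant factors (1,1,1,1,1,1,1,1).

Now H_k = ker ∂_k / im ∂_{k+1}, so:

  H_0: rank C_0 − rank ∂_1 = 9 − 8 = 1, and the invariant factors of ∂_1 are all 1, so H_0 ≅ Z.
  H_1: rank ker ∂_1 − rank ∂_2 = (11 − 8) − 0 = 3, and there is no ∂_2, so H_1 ≅ Z^3.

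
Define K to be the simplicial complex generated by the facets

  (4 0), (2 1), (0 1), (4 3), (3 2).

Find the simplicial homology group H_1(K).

We work with the vertex ordering 0 < 1 < 2 < 3 < 4. The simplices of K, each written with vertices in increasing order, are:

  0-simplices (5): [0], [1], [2], [3], [4]
  1-simplices (5): [0,1], [0,4], [1,2], [2,3], [3,4]

Hence C_0 ≅ Z^5, C_1 ≅ Z^5.

Boundary ∂_1: C_1 → C_0 maps an edge to its endpoints' difference, ∂[p,q] = q − p. For instance
  ∂[0,4] = [4] − [0].
As a 5×5 matrix over Z this has rank 4, with invariant factors (1,1,1,1).

Now H_k = ker ∂_k / im ∂_{k+1}, so:

  H_1: rank ker ∂_1 − rank ∂_2 = (5 − 4) − 0 = 1, and there is no ∂_2, so H_1 = Z.

H_1 ≅ Z.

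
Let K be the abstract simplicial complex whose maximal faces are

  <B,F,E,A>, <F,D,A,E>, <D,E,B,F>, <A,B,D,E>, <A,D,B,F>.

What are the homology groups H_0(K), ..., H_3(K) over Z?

H_0 = Z,  H_1 = 0,  H_2 = 0,  H_3 = Z.

We work with the vertex ordering A < B < D < E < F. The simplices of K, each written with vertices in increasing order, are:

  0-simplices (5): A, B, D, E, F
  1-simplices (10): AB, AD, AE, AF, BD, BE, BF, DE, DF, EF
  2-simplices (10): ABD, ABE, ABF, ADE, ADF, AEF, BDE, BDF, BEF, DEF
  3-simplices (5): ABDE, ABDF, ABEF, ADEF, BDEF

giving chain groups C_0 ≅ Z^5, C_1 ≅ Z^10, C_2 ≅ Z^10, C_3 ≅ Z^5.

The boundary map ∂_1: C_1 → C_0 maps an edge to its endpoints' difference, ∂[p,q] = q − p.
This gives a 5×10 integer matrix of rank 4; reducing to Smith normal form yields diagonal entries (1,1,1,1).

∂_2: C_2 → C_1 maps a triangle to the signed sum of its edges. For instance
  ∂BEF = EF − BF + BE,
  ∂ADE = DE − AE + AD.
The 10×10 boundary matrix has rank 6 and Smith normal form diag(1,1,1,1,1,1).

Boundary ∂_3: C_3 → C_2 sends each 3-simplex σ to the alternating sum Σ_i (−1)^i (σ with its i-th vertex removed). For instance
  ∂ABEF = BEF − AEF + ABF − ABE,
  ∂BDEF = DEF − BEF + BDF − BDE.
This gives a 10×5 integer matrix of rank 4; reducing to Smith normal form yields diagonal entries (1,1,1,1).

Computing H_k = (kernel of ∂_k) / (image of ∂_{k+1}):

  H_0: rank C_0 − rank ∂_1 = 5 − 4 = 1, and the invariant factors of ∂_1 are all 1, so H_0 ≅ Z.
  H_1: rank ker ∂_1 − rank ∂_2 = (10 − 4) − 6 = 0, and the invariant factors of ∂_2 are all 1, so H_1 ≅ 0.
  H_2: rank ker ∂_2 − rank ∂_3 = (10 − 6) − 4 = 0, and the invariant factors of ∂_3 are all 1, so H_2 ≅ 0.
  H_3: rank ker ∂_3 − rank ∂_4 = (5 − 4) − 0 = 1, and there is no ∂_4, so H_3 ≅ Z.

(K is a triangulation of the 3-sphere S^3.)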